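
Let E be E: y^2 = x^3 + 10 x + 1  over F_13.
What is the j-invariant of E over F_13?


Delta = -16(4 a^3 + 27 b^2) mod 13 = 9
-1728 * (4 a)^3 = -1728 * (4*10)^3 mod 13 = 1
j = 1 * 9^(-1) mod 13 = 3

j = 3 (mod 13)


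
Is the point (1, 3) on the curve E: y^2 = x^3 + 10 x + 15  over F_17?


Check whether y^2 = x^3 + 10 x + 15 (mod 17) for (x, y) = (1, 3).
LHS: y^2 = 3^2 mod 17 = 9
RHS: x^3 + 10 x + 15 = 1^3 + 10*1 + 15 mod 17 = 9
LHS = RHS

Yes, on the curve


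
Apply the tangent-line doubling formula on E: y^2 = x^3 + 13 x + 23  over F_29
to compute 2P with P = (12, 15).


Doubling: s = (3 x1^2 + a) / (2 y1)
s = (3*12^2 + 13) / (2*15) mod 29 = 10
x3 = s^2 - 2 x1 mod 29 = 10^2 - 2*12 = 18
y3 = s (x1 - x3) - y1 mod 29 = 10 * (12 - 18) - 15 = 12

2P = (18, 12)


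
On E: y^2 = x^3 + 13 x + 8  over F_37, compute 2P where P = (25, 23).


Doubling: s = (3 x1^2 + a) / (2 y1)
s = (3*25^2 + 13) / (2*23) mod 37 = 33
x3 = s^2 - 2 x1 mod 37 = 33^2 - 2*25 = 3
y3 = s (x1 - x3) - y1 mod 37 = 33 * (25 - 3) - 23 = 0

2P = (3, 0)


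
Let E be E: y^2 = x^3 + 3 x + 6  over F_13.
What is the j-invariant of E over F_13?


Delta = -16(4 a^3 + 27 b^2) mod 13 = 10
-1728 * (4 a)^3 = -1728 * (4*3)^3 mod 13 = 12
j = 12 * 10^(-1) mod 13 = 9

j = 9 (mod 13)


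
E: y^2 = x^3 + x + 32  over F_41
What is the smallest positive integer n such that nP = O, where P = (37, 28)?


Compute successive multiples of P until we hit O:
  1P = (37, 28)
  2P = (3, 12)
  3P = (33, 39)
  4P = (17, 40)
  5P = (30, 17)
  6P = (25, 26)
  7P = (28, 35)
  8P = (9, 14)
  ... (continuing to 51P)
  51P = O

ord(P) = 51


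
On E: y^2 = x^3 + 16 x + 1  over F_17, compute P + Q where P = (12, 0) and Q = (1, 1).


P != Q, so use the chord formula.
s = (y2 - y1) / (x2 - x1) = (1) / (6) mod 17 = 3
x3 = s^2 - x1 - x2 mod 17 = 3^2 - 12 - 1 = 13
y3 = s (x1 - x3) - y1 mod 17 = 3 * (12 - 13) - 0 = 14

P + Q = (13, 14)


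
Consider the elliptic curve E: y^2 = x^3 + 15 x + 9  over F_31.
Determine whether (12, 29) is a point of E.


Check whether y^2 = x^3 + 15 x + 9 (mod 31) for (x, y) = (12, 29).
LHS: y^2 = 29^2 mod 31 = 4
RHS: x^3 + 15 x + 9 = 12^3 + 15*12 + 9 mod 31 = 26
LHS != RHS

No, not on the curve


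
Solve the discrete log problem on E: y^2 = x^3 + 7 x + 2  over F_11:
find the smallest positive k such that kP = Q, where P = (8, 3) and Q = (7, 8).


Enumerate multiples of P until we hit Q = (7, 8):
  1P = (8, 3)
  2P = (10, 4)
  3P = (7, 3)
  4P = (7, 8)
Match found at i = 4.

k = 4


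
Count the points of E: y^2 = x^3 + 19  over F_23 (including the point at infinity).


For each x in F_23, count y with y^2 = x^3 + 0 x + 19 mod 23:
  x = 2: RHS = 4, y in [2, 21]  -> 2 point(s)
  x = 3: RHS = 0, y in [0]  -> 1 point(s)
  x = 5: RHS = 6, y in [11, 12]  -> 2 point(s)
  x = 8: RHS = 2, y in [5, 18]  -> 2 point(s)
  x = 9: RHS = 12, y in [9, 14]  -> 2 point(s)
  x = 11: RHS = 16, y in [4, 19]  -> 2 point(s)
  x = 13: RHS = 8, y in [10, 13]  -> 2 point(s)
  x = 14: RHS = 3, y in [7, 16]  -> 2 point(s)
  x = 15: RHS = 13, y in [6, 17]  -> 2 point(s)
  x = 18: RHS = 9, y in [3, 20]  -> 2 point(s)
  x = 19: RHS = 1, y in [1, 22]  -> 2 point(s)
  x = 22: RHS = 18, y in [8, 15]  -> 2 point(s)
Affine points: 23. Add the point at infinity: total = 24.

#E(F_23) = 24


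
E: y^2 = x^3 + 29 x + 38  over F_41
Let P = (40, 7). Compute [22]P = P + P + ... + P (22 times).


k = 22 = 10110_2 (binary, LSB first: 01101)
Double-and-add from P = (40, 7):
  bit 0 = 0: acc unchanged = O
  bit 1 = 1: acc = O + (34, 36) = (34, 36)
  bit 2 = 1: acc = (34, 36) + (22, 7) = (27, 39)
  bit 3 = 0: acc unchanged = (27, 39)
  bit 4 = 1: acc = (27, 39) + (6, 31) = (18, 23)

22P = (18, 23)


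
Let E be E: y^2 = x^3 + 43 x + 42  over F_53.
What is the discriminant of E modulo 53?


4 a^3 + 27 b^2 = 4*43^3 + 27*42^2 = 318028 + 47628 = 365656
Delta = -16 * (365656) = -5850496
Delta mod 53 = 15

Delta = 15 (mod 53)


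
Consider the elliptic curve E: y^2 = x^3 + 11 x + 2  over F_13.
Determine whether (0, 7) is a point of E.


Check whether y^2 = x^3 + 11 x + 2 (mod 13) for (x, y) = (0, 7).
LHS: y^2 = 7^2 mod 13 = 10
RHS: x^3 + 11 x + 2 = 0^3 + 11*0 + 2 mod 13 = 2
LHS != RHS

No, not on the curve


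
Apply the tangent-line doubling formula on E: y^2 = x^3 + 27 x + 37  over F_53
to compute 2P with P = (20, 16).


Doubling: s = (3 x1^2 + a) / (2 y1)
s = (3*20^2 + 27) / (2*16) mod 53 = 40
x3 = s^2 - 2 x1 mod 53 = 40^2 - 2*20 = 23
y3 = s (x1 - x3) - y1 mod 53 = 40 * (20 - 23) - 16 = 23

2P = (23, 23)


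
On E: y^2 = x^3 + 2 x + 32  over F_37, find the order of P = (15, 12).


Compute successive multiples of P until we hit O:
  1P = (15, 12)
  2P = (11, 33)
  3P = (27, 14)
  4P = (31, 10)
  5P = (2, 28)
  6P = (4, 20)
  7P = (17, 13)
  8P = (33, 16)
  ... (continuing to 35P)
  35P = O

ord(P) = 35


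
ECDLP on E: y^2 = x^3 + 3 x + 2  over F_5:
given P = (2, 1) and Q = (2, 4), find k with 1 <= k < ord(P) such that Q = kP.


Enumerate multiples of P until we hit Q = (2, 4):
  1P = (2, 1)
  2P = (1, 4)
  3P = (1, 1)
  4P = (2, 4)
Match found at i = 4.

k = 4


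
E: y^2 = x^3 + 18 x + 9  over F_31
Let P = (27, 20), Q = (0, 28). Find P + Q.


P != Q, so use the chord formula.
s = (y2 - y1) / (x2 - x1) = (8) / (4) mod 31 = 2
x3 = s^2 - x1 - x2 mod 31 = 2^2 - 27 - 0 = 8
y3 = s (x1 - x3) - y1 mod 31 = 2 * (27 - 8) - 20 = 18

P + Q = (8, 18)


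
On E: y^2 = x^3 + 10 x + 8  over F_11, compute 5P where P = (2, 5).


k = 5 = 101_2 (binary, LSB first: 101)
Double-and-add from P = (2, 5):
  bit 0 = 1: acc = O + (2, 5) = (2, 5)
  bit 1 = 0: acc unchanged = (2, 5)
  bit 2 = 1: acc = (2, 5) + (6, 8) = (7, 5)

5P = (7, 5)


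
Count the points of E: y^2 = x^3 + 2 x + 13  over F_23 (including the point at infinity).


For each x in F_23, count y with y^2 = x^3 + 2 x + 13 mod 23:
  x = 0: RHS = 13, y in [6, 17]  -> 2 point(s)
  x = 1: RHS = 16, y in [4, 19]  -> 2 point(s)
  x = 2: RHS = 2, y in [5, 18]  -> 2 point(s)
  x = 3: RHS = 0, y in [0]  -> 1 point(s)
  x = 4: RHS = 16, y in [4, 19]  -> 2 point(s)
  x = 7: RHS = 2, y in [5, 18]  -> 2 point(s)
  x = 8: RHS = 12, y in [9, 14]  -> 2 point(s)
  x = 9: RHS = 1, y in [1, 22]  -> 2 point(s)
  x = 11: RHS = 9, y in [3, 20]  -> 2 point(s)
  x = 14: RHS = 2, y in [5, 18]  -> 2 point(s)
  x = 16: RHS = 1, y in [1, 22]  -> 2 point(s)
  x = 18: RHS = 16, y in [4, 19]  -> 2 point(s)
  x = 20: RHS = 3, y in [7, 16]  -> 2 point(s)
  x = 21: RHS = 1, y in [1, 22]  -> 2 point(s)
Affine points: 27. Add the point at infinity: total = 28.

#E(F_23) = 28


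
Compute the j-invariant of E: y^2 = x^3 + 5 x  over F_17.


Delta = -16(4 a^3 + 27 b^2) mod 17 = 7
-1728 * (4 a)^3 = -1728 * (4*5)^3 mod 17 = 9
j = 9 * 7^(-1) mod 17 = 11

j = 11 (mod 17)


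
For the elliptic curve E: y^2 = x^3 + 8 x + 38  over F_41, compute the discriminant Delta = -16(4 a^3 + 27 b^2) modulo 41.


4 a^3 + 27 b^2 = 4*8^3 + 27*38^2 = 2048 + 38988 = 41036
Delta = -16 * (41036) = -656576
Delta mod 41 = 39

Delta = 39 (mod 41)


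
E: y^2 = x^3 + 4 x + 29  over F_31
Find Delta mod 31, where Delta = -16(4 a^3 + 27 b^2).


4 a^3 + 27 b^2 = 4*4^3 + 27*29^2 = 256 + 22707 = 22963
Delta = -16 * (22963) = -367408
Delta mod 31 = 4

Delta = 4 (mod 31)


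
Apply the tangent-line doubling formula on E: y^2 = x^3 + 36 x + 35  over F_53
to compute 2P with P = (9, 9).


Doubling: s = (3 x1^2 + a) / (2 y1)
s = (3*9^2 + 36) / (2*9) mod 53 = 42
x3 = s^2 - 2 x1 mod 53 = 42^2 - 2*9 = 50
y3 = s (x1 - x3) - y1 mod 53 = 42 * (9 - 50) - 9 = 18

2P = (50, 18)


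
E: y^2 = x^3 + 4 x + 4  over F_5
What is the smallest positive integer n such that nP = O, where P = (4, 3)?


Compute successive multiples of P until we hit O:
  1P = (4, 3)
  2P = (1, 3)
  3P = (0, 2)
  4P = (2, 0)
  5P = (0, 3)
  6P = (1, 2)
  7P = (4, 2)
  8P = O

ord(P) = 8


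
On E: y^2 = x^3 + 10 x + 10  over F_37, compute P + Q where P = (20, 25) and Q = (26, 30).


P != Q, so use the chord formula.
s = (y2 - y1) / (x2 - x1) = (5) / (6) mod 37 = 7
x3 = s^2 - x1 - x2 mod 37 = 7^2 - 20 - 26 = 3
y3 = s (x1 - x3) - y1 mod 37 = 7 * (20 - 3) - 25 = 20

P + Q = (3, 20)


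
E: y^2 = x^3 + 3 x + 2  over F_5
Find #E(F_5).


For each x in F_5, count y with y^2 = x^3 + 3 x + 2 mod 5:
  x = 1: RHS = 1, y in [1, 4]  -> 2 point(s)
  x = 2: RHS = 1, y in [1, 4]  -> 2 point(s)
Affine points: 4. Add the point at infinity: total = 5.

#E(F_5) = 5


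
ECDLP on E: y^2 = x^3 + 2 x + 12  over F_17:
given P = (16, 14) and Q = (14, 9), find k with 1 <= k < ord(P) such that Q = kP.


Enumerate multiples of P until we hit Q = (14, 9):
  1P = (16, 14)
  2P = (6, 6)
  3P = (14, 8)
  4P = (13, 12)
  5P = (13, 5)
  6P = (14, 9)
Match found at i = 6.

k = 6


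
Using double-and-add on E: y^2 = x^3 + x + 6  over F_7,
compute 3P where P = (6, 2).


k = 3 = 11_2 (binary, LSB first: 11)
Double-and-add from P = (6, 2):
  bit 0 = 1: acc = O + (6, 2) = (6, 2)
  bit 1 = 1: acc = (6, 2) + (3, 1) = (2, 4)

3P = (2, 4)


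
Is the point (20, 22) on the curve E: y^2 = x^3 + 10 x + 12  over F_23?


Check whether y^2 = x^3 + 10 x + 12 (mod 23) for (x, y) = (20, 22).
LHS: y^2 = 22^2 mod 23 = 1
RHS: x^3 + 10 x + 12 = 20^3 + 10*20 + 12 mod 23 = 1
LHS = RHS

Yes, on the curve


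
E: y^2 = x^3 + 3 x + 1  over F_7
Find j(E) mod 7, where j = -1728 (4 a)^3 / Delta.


Delta = -16(4 a^3 + 27 b^2) mod 7 = 3
-1728 * (4 a)^3 = -1728 * (4*3)^3 mod 7 = 6
j = 6 * 3^(-1) mod 7 = 2

j = 2 (mod 7)


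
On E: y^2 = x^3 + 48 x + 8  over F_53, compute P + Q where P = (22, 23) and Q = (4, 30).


P != Q, so use the chord formula.
s = (y2 - y1) / (x2 - x1) = (7) / (35) mod 53 = 32
x3 = s^2 - x1 - x2 mod 53 = 32^2 - 22 - 4 = 44
y3 = s (x1 - x3) - y1 mod 53 = 32 * (22 - 44) - 23 = 15

P + Q = (44, 15)


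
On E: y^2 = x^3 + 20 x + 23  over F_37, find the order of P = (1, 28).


Compute successive multiples of P until we hit O:
  1P = (1, 28)
  2P = (5, 10)
  3P = (5, 27)
  4P = (1, 9)
  5P = O

ord(P) = 5


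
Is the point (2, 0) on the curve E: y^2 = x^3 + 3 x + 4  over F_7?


Check whether y^2 = x^3 + 3 x + 4 (mod 7) for (x, y) = (2, 0).
LHS: y^2 = 0^2 mod 7 = 0
RHS: x^3 + 3 x + 4 = 2^3 + 3*2 + 4 mod 7 = 4
LHS != RHS

No, not on the curve


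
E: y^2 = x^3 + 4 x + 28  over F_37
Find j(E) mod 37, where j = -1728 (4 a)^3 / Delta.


Delta = -16(4 a^3 + 27 b^2) mod 37 = 21
-1728 * (4 a)^3 = -1728 * (4*4)^3 mod 37 = 27
j = 27 * 21^(-1) mod 37 = 33

j = 33 (mod 37)


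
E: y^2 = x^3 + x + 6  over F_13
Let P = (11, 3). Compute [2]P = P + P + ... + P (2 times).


k = 2 = 10_2 (binary, LSB first: 01)
Double-and-add from P = (11, 3):
  bit 0 = 0: acc unchanged = O
  bit 1 = 1: acc = O + (4, 10) = (4, 10)

2P = (4, 10)


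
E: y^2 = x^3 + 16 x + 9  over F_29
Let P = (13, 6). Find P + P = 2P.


Doubling: s = (3 x1^2 + a) / (2 y1)
s = (3*13^2 + 16) / (2*6) mod 29 = 17
x3 = s^2 - 2 x1 mod 29 = 17^2 - 2*13 = 2
y3 = s (x1 - x3) - y1 mod 29 = 17 * (13 - 2) - 6 = 7

2P = (2, 7)


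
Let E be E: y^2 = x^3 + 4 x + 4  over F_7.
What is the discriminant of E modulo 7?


4 a^3 + 27 b^2 = 4*4^3 + 27*4^2 = 256 + 432 = 688
Delta = -16 * (688) = -11008
Delta mod 7 = 3

Delta = 3 (mod 7)


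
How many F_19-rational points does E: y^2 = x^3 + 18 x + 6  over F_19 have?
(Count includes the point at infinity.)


For each x in F_19, count y with y^2 = x^3 + 18 x + 6 mod 19:
  x = 0: RHS = 6, y in [5, 14]  -> 2 point(s)
  x = 1: RHS = 6, y in [5, 14]  -> 2 point(s)
  x = 3: RHS = 11, y in [7, 12]  -> 2 point(s)
  x = 4: RHS = 9, y in [3, 16]  -> 2 point(s)
  x = 6: RHS = 7, y in [8, 11]  -> 2 point(s)
  x = 7: RHS = 0, y in [0]  -> 1 point(s)
  x = 8: RHS = 16, y in [4, 15]  -> 2 point(s)
  x = 9: RHS = 4, y in [2, 17]  -> 2 point(s)
  x = 13: RHS = 5, y in [9, 10]  -> 2 point(s)
  x = 14: RHS = 0, y in [0]  -> 1 point(s)
  x = 16: RHS = 1, y in [1, 18]  -> 2 point(s)
  x = 17: RHS = 0, y in [0]  -> 1 point(s)
  x = 18: RHS = 6, y in [5, 14]  -> 2 point(s)
Affine points: 23. Add the point at infinity: total = 24.

#E(F_19) = 24


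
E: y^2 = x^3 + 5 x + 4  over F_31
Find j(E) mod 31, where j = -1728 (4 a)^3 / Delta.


Delta = -16(4 a^3 + 27 b^2) mod 31 = 30
-1728 * (4 a)^3 = -1728 * (4*5)^3 mod 31 = 16
j = 16 * 30^(-1) mod 31 = 15

j = 15 (mod 31)


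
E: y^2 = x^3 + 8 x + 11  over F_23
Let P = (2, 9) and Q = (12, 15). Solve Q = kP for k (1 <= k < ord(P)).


Enumerate multiples of P until we hit Q = (12, 15):
  1P = (2, 9)
  2P = (12, 8)
  3P = (12, 15)
Match found at i = 3.

k = 3


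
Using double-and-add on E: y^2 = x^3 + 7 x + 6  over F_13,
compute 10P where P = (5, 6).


k = 10 = 1010_2 (binary, LSB first: 0101)
Double-and-add from P = (5, 6):
  bit 0 = 0: acc unchanged = O
  bit 1 = 1: acc = O + (6, 11) = (6, 11)
  bit 2 = 0: acc unchanged = (6, 11)
  bit 3 = 1: acc = (6, 11) + (1, 12) = (5, 7)

10P = (5, 7)


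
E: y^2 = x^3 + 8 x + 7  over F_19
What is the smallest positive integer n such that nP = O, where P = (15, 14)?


Compute successive multiples of P until we hit O:
  1P = (15, 14)
  2P = (12, 11)
  3P = (12, 8)
  4P = (15, 5)
  5P = O

ord(P) = 5


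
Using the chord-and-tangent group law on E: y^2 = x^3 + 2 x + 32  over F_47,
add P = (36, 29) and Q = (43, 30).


P != Q, so use the chord formula.
s = (y2 - y1) / (x2 - x1) = (1) / (7) mod 47 = 27
x3 = s^2 - x1 - x2 mod 47 = 27^2 - 36 - 43 = 39
y3 = s (x1 - x3) - y1 mod 47 = 27 * (36 - 39) - 29 = 31

P + Q = (39, 31)


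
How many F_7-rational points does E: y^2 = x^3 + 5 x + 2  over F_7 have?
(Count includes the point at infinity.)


For each x in F_7, count y with y^2 = x^3 + 5 x + 2 mod 7:
  x = 0: RHS = 2, y in [3, 4]  -> 2 point(s)
  x = 1: RHS = 1, y in [1, 6]  -> 2 point(s)
  x = 3: RHS = 2, y in [3, 4]  -> 2 point(s)
  x = 4: RHS = 2, y in [3, 4]  -> 2 point(s)
Affine points: 8. Add the point at infinity: total = 9.

#E(F_7) = 9


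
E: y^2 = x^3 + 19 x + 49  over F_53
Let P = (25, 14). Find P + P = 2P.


Doubling: s = (3 x1^2 + a) / (2 y1)
s = (3*25^2 + 19) / (2*14) mod 53 = 26
x3 = s^2 - 2 x1 mod 53 = 26^2 - 2*25 = 43
y3 = s (x1 - x3) - y1 mod 53 = 26 * (25 - 43) - 14 = 48

2P = (43, 48)


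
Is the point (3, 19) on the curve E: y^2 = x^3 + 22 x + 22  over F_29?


Check whether y^2 = x^3 + 22 x + 22 (mod 29) for (x, y) = (3, 19).
LHS: y^2 = 19^2 mod 29 = 13
RHS: x^3 + 22 x + 22 = 3^3 + 22*3 + 22 mod 29 = 28
LHS != RHS

No, not on the curve


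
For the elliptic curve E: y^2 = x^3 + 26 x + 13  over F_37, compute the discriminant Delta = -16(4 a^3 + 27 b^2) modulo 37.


4 a^3 + 27 b^2 = 4*26^3 + 27*13^2 = 70304 + 4563 = 74867
Delta = -16 * (74867) = -1197872
Delta mod 37 = 3

Delta = 3 (mod 37)


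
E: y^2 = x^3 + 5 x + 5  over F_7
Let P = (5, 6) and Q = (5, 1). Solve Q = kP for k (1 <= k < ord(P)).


Enumerate multiples of P until we hit Q = (5, 1):
  1P = (5, 6)
  2P = (1, 2)
  3P = (2, 4)
  4P = (2, 3)
  5P = (1, 5)
  6P = (5, 1)
Match found at i = 6.

k = 6


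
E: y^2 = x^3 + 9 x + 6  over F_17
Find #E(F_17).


For each x in F_17, count y with y^2 = x^3 + 9 x + 6 mod 17:
  x = 1: RHS = 16, y in [4, 13]  -> 2 point(s)
  x = 2: RHS = 15, y in [7, 10]  -> 2 point(s)
  x = 3: RHS = 9, y in [3, 14]  -> 2 point(s)
  x = 4: RHS = 4, y in [2, 15]  -> 2 point(s)
  x = 6: RHS = 4, y in [2, 15]  -> 2 point(s)
  x = 7: RHS = 4, y in [2, 15]  -> 2 point(s)
  x = 9: RHS = 0, y in [0]  -> 1 point(s)
  x = 10: RHS = 8, y in [5, 12]  -> 2 point(s)
  x = 11: RHS = 8, y in [5, 12]  -> 2 point(s)
  x = 13: RHS = 8, y in [5, 12]  -> 2 point(s)
  x = 16: RHS = 13, y in [8, 9]  -> 2 point(s)
Affine points: 21. Add the point at infinity: total = 22.

#E(F_17) = 22


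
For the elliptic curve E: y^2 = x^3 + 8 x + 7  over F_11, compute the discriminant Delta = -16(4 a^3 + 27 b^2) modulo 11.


4 a^3 + 27 b^2 = 4*8^3 + 27*7^2 = 2048 + 1323 = 3371
Delta = -16 * (3371) = -53936
Delta mod 11 = 8

Delta = 8 (mod 11)


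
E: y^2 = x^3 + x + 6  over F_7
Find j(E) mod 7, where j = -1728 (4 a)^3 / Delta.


Delta = -16(4 a^3 + 27 b^2) mod 7 = 1
-1728 * (4 a)^3 = -1728 * (4*1)^3 mod 7 = 1
j = 1 * 1^(-1) mod 7 = 1

j = 1 (mod 7)


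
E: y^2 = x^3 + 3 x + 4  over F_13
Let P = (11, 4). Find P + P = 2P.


Doubling: s = (3 x1^2 + a) / (2 y1)
s = (3*11^2 + 3) / (2*4) mod 13 = 10
x3 = s^2 - 2 x1 mod 13 = 10^2 - 2*11 = 0
y3 = s (x1 - x3) - y1 mod 13 = 10 * (11 - 0) - 4 = 2

2P = (0, 2)


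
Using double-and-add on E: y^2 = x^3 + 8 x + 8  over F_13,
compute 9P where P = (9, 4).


k = 9 = 1001_2 (binary, LSB first: 1001)
Double-and-add from P = (9, 4):
  bit 0 = 1: acc = O + (9, 4) = (9, 4)
  bit 1 = 0: acc unchanged = (9, 4)
  bit 2 = 0: acc unchanged = (9, 4)
  bit 3 = 1: acc = (9, 4) + (8, 5) = (10, 10)

9P = (10, 10)


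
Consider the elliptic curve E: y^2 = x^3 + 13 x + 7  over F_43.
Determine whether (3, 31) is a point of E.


Check whether y^2 = x^3 + 13 x + 7 (mod 43) for (x, y) = (3, 31).
LHS: y^2 = 31^2 mod 43 = 15
RHS: x^3 + 13 x + 7 = 3^3 + 13*3 + 7 mod 43 = 30
LHS != RHS

No, not on the curve


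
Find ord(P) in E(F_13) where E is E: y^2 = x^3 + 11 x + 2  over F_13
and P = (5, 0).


Compute successive multiples of P until we hit O:
  1P = (5, 0)
  2P = O

ord(P) = 2


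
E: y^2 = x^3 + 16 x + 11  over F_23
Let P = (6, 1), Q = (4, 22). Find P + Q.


P != Q, so use the chord formula.
s = (y2 - y1) / (x2 - x1) = (21) / (21) mod 23 = 1
x3 = s^2 - x1 - x2 mod 23 = 1^2 - 6 - 4 = 14
y3 = s (x1 - x3) - y1 mod 23 = 1 * (6 - 14) - 1 = 14

P + Q = (14, 14)


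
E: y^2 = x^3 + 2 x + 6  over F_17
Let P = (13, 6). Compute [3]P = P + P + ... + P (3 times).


k = 3 = 11_2 (binary, LSB first: 11)
Double-and-add from P = (13, 6):
  bit 0 = 1: acc = O + (13, 6) = (13, 6)
  bit 1 = 1: acc = (13, 6) + (6, 9) = (2, 16)

3P = (2, 16)


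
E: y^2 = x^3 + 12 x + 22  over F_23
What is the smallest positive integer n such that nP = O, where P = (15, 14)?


Compute successive multiples of P until we hit O:
  1P = (15, 14)
  2P = (9, 10)
  3P = (2, 10)
  4P = (8, 20)
  5P = (12, 13)
  6P = (14, 17)
  7P = (3, 19)
  8P = (13, 12)
  ... (continuing to 32P)
  32P = O

ord(P) = 32


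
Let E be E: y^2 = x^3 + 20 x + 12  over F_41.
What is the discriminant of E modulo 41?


4 a^3 + 27 b^2 = 4*20^3 + 27*12^2 = 32000 + 3888 = 35888
Delta = -16 * (35888) = -574208
Delta mod 41 = 38

Delta = 38 (mod 41)


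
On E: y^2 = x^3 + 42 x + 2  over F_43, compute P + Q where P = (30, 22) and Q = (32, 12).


P != Q, so use the chord formula.
s = (y2 - y1) / (x2 - x1) = (33) / (2) mod 43 = 38
x3 = s^2 - x1 - x2 mod 43 = 38^2 - 30 - 32 = 6
y3 = s (x1 - x3) - y1 mod 43 = 38 * (30 - 6) - 22 = 30

P + Q = (6, 30)


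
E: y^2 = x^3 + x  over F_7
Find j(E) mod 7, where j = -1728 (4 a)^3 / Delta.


Delta = -16(4 a^3 + 27 b^2) mod 7 = 6
-1728 * (4 a)^3 = -1728 * (4*1)^3 mod 7 = 1
j = 1 * 6^(-1) mod 7 = 6

j = 6 (mod 7)


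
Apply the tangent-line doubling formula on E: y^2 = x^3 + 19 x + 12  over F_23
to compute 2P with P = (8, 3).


Doubling: s = (3 x1^2 + a) / (2 y1)
s = (3*8^2 + 19) / (2*3) mod 23 = 16
x3 = s^2 - 2 x1 mod 23 = 16^2 - 2*8 = 10
y3 = s (x1 - x3) - y1 mod 23 = 16 * (8 - 10) - 3 = 11

2P = (10, 11)


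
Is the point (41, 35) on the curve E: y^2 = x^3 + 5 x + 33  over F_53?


Check whether y^2 = x^3 + 5 x + 33 (mod 53) for (x, y) = (41, 35).
LHS: y^2 = 35^2 mod 53 = 6
RHS: x^3 + 5 x + 33 = 41^3 + 5*41 + 33 mod 53 = 47
LHS != RHS

No, not on the curve


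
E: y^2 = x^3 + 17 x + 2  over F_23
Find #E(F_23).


For each x in F_23, count y with y^2 = x^3 + 17 x + 2 mod 23:
  x = 0: RHS = 2, y in [5, 18]  -> 2 point(s)
  x = 7: RHS = 4, y in [2, 21]  -> 2 point(s)
  x = 8: RHS = 6, y in [11, 12]  -> 2 point(s)
  x = 11: RHS = 2, y in [5, 18]  -> 2 point(s)
  x = 12: RHS = 2, y in [5, 18]  -> 2 point(s)
  x = 16: RHS = 0, y in [0]  -> 1 point(s)
  x = 17: RHS = 6, y in [11, 12]  -> 2 point(s)
  x = 19: RHS = 8, y in [10, 13]  -> 2 point(s)
  x = 20: RHS = 16, y in [4, 19]  -> 2 point(s)
  x = 21: RHS = 6, y in [11, 12]  -> 2 point(s)
Affine points: 19. Add the point at infinity: total = 20.

#E(F_23) = 20


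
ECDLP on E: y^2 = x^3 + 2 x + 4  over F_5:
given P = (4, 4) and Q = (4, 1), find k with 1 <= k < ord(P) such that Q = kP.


Enumerate multiples of P until we hit Q = (4, 1):
  1P = (4, 4)
  2P = (2, 1)
  3P = (0, 2)
  4P = (0, 3)
  5P = (2, 4)
  6P = (4, 1)
Match found at i = 6.

k = 6


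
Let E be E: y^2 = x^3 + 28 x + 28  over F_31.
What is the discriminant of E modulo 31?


4 a^3 + 27 b^2 = 4*28^3 + 27*28^2 = 87808 + 21168 = 108976
Delta = -16 * (108976) = -1743616
Delta mod 31 = 10

Delta = 10 (mod 31)


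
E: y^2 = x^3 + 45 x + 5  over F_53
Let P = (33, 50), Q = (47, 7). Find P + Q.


P != Q, so use the chord formula.
s = (y2 - y1) / (x2 - x1) = (10) / (14) mod 53 = 31
x3 = s^2 - x1 - x2 mod 53 = 31^2 - 33 - 47 = 33
y3 = s (x1 - x3) - y1 mod 53 = 31 * (33 - 33) - 50 = 3

P + Q = (33, 3)


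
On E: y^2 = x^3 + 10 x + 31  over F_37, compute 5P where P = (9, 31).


k = 5 = 101_2 (binary, LSB first: 101)
Double-and-add from P = (9, 31):
  bit 0 = 1: acc = O + (9, 31) = (9, 31)
  bit 1 = 0: acc unchanged = (9, 31)
  bit 2 = 1: acc = (9, 31) + (7, 0) = (30, 32)

5P = (30, 32)


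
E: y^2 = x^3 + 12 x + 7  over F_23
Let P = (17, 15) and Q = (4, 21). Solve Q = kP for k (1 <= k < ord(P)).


Enumerate multiples of P until we hit Q = (4, 21):
  1P = (17, 15)
  2P = (5, 10)
  3P = (9, 19)
  4P = (3, 1)
  5P = (4, 21)
Match found at i = 5.

k = 5


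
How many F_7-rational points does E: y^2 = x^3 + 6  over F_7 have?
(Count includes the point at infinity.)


For each x in F_7, count y with y^2 = x^3 + 0 x + 6 mod 7:
  x = 1: RHS = 0, y in [0]  -> 1 point(s)
  x = 2: RHS = 0, y in [0]  -> 1 point(s)
  x = 4: RHS = 0, y in [0]  -> 1 point(s)
Affine points: 3. Add the point at infinity: total = 4.

#E(F_7) = 4


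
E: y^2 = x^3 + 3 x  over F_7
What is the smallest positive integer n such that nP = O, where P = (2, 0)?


Compute successive multiples of P until we hit O:
  1P = (2, 0)
  2P = O

ord(P) = 2


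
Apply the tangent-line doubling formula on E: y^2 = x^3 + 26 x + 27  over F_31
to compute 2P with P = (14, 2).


Doubling: s = (3 x1^2 + a) / (2 y1)
s = (3*14^2 + 26) / (2*2) mod 31 = 14
x3 = s^2 - 2 x1 mod 31 = 14^2 - 2*14 = 13
y3 = s (x1 - x3) - y1 mod 31 = 14 * (14 - 13) - 2 = 12

2P = (13, 12)


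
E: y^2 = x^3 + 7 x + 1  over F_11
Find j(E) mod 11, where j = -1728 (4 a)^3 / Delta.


Delta = -16(4 a^3 + 27 b^2) mod 11 = 1
-1728 * (4 a)^3 = -1728 * (4*7)^3 mod 11 = 4
j = 4 * 1^(-1) mod 11 = 4

j = 4 (mod 11)


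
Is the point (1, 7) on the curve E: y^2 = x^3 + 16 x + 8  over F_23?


Check whether y^2 = x^3 + 16 x + 8 (mod 23) for (x, y) = (1, 7).
LHS: y^2 = 7^2 mod 23 = 3
RHS: x^3 + 16 x + 8 = 1^3 + 16*1 + 8 mod 23 = 2
LHS != RHS

No, not on the curve


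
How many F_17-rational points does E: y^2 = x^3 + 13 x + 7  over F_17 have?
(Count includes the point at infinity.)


For each x in F_17, count y with y^2 = x^3 + 13 x + 7 mod 17:
  x = 1: RHS = 4, y in [2, 15]  -> 2 point(s)
  x = 4: RHS = 4, y in [2, 15]  -> 2 point(s)
  x = 7: RHS = 16, y in [4, 13]  -> 2 point(s)
  x = 10: RHS = 15, y in [7, 10]  -> 2 point(s)
  x = 11: RHS = 2, y in [6, 11]  -> 2 point(s)
  x = 12: RHS = 4, y in [2, 15]  -> 2 point(s)
  x = 14: RHS = 9, y in [3, 14]  -> 2 point(s)
Affine points: 14. Add the point at infinity: total = 15.

#E(F_17) = 15


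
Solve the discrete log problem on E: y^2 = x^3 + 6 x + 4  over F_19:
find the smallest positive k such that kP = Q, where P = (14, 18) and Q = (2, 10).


Enumerate multiples of P until we hit Q = (2, 10):
  1P = (14, 18)
  2P = (2, 9)
  3P = (0, 2)
  4P = (16, 15)
  5P = (15, 12)
  6P = (7, 16)
  7P = (7, 3)
  8P = (15, 7)
  9P = (16, 4)
  10P = (0, 17)
  11P = (2, 10)
Match found at i = 11.

k = 11


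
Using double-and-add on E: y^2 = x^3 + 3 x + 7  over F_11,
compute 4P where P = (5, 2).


k = 4 = 100_2 (binary, LSB first: 001)
Double-and-add from P = (5, 2):
  bit 0 = 0: acc unchanged = O
  bit 1 = 0: acc unchanged = O
  bit 2 = 1: acc = O + (5, 9) = (5, 9)

4P = (5, 9)


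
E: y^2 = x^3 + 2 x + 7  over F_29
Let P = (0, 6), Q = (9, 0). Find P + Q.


P != Q, so use the chord formula.
s = (y2 - y1) / (x2 - x1) = (23) / (9) mod 29 = 9
x3 = s^2 - x1 - x2 mod 29 = 9^2 - 0 - 9 = 14
y3 = s (x1 - x3) - y1 mod 29 = 9 * (0 - 14) - 6 = 13

P + Q = (14, 13)


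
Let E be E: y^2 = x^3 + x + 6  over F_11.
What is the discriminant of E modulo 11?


4 a^3 + 27 b^2 = 4*1^3 + 27*6^2 = 4 + 972 = 976
Delta = -16 * (976) = -15616
Delta mod 11 = 4

Delta = 4 (mod 11)


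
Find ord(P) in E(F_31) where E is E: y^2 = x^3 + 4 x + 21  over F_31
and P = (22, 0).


Compute successive multiples of P until we hit O:
  1P = (22, 0)
  2P = O

ord(P) = 2


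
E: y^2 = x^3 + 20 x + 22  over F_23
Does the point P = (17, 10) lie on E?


Check whether y^2 = x^3 + 20 x + 22 (mod 23) for (x, y) = (17, 10).
LHS: y^2 = 10^2 mod 23 = 8
RHS: x^3 + 20 x + 22 = 17^3 + 20*17 + 22 mod 23 = 8
LHS = RHS

Yes, on the curve


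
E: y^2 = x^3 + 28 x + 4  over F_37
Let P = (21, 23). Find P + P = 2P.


Doubling: s = (3 x1^2 + a) / (2 y1)
s = (3*21^2 + 28) / (2*23) mod 37 = 35
x3 = s^2 - 2 x1 mod 37 = 35^2 - 2*21 = 36
y3 = s (x1 - x3) - y1 mod 37 = 35 * (21 - 36) - 23 = 7

2P = (36, 7)


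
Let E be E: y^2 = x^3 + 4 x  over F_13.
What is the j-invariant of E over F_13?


Delta = -16(4 a^3 + 27 b^2) mod 13 = 12
-1728 * (4 a)^3 = -1728 * (4*4)^3 mod 13 = 1
j = 1 * 12^(-1) mod 13 = 12

j = 12 (mod 13)


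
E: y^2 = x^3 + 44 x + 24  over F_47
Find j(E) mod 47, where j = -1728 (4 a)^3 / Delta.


Delta = -16(4 a^3 + 27 b^2) mod 47 = 22
-1728 * (4 a)^3 = -1728 * (4*44)^3 mod 47 = 27
j = 27 * 22^(-1) mod 47 = 29

j = 29 (mod 47)


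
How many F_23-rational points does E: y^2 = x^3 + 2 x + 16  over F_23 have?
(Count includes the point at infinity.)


For each x in F_23, count y with y^2 = x^3 + 2 x + 16 mod 23:
  x = 0: RHS = 16, y in [4, 19]  -> 2 point(s)
  x = 3: RHS = 3, y in [7, 16]  -> 2 point(s)
  x = 5: RHS = 13, y in [6, 17]  -> 2 point(s)
  x = 9: RHS = 4, y in [2, 21]  -> 2 point(s)
  x = 10: RHS = 1, y in [1, 22]  -> 2 point(s)
  x = 11: RHS = 12, y in [9, 14]  -> 2 point(s)
  x = 13: RHS = 8, y in [10, 13]  -> 2 point(s)
  x = 16: RHS = 4, y in [2, 21]  -> 2 point(s)
  x = 17: RHS = 18, y in [8, 15]  -> 2 point(s)
  x = 19: RHS = 13, y in [6, 17]  -> 2 point(s)
  x = 20: RHS = 6, y in [11, 12]  -> 2 point(s)
  x = 21: RHS = 4, y in [2, 21]  -> 2 point(s)
  x = 22: RHS = 13, y in [6, 17]  -> 2 point(s)
Affine points: 26. Add the point at infinity: total = 27.

#E(F_23) = 27


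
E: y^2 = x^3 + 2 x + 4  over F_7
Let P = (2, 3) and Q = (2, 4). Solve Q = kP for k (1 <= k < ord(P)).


Enumerate multiples of P until we hit Q = (2, 4):
  1P = (2, 3)
  2P = (3, 4)
  3P = (3, 3)
  4P = (2, 4)
Match found at i = 4.

k = 4


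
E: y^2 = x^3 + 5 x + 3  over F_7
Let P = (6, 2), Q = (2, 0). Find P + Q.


P != Q, so use the chord formula.
s = (y2 - y1) / (x2 - x1) = (5) / (3) mod 7 = 4
x3 = s^2 - x1 - x2 mod 7 = 4^2 - 6 - 2 = 1
y3 = s (x1 - x3) - y1 mod 7 = 4 * (6 - 1) - 2 = 4

P + Q = (1, 4)


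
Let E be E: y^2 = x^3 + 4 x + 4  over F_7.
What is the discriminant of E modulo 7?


4 a^3 + 27 b^2 = 4*4^3 + 27*4^2 = 256 + 432 = 688
Delta = -16 * (688) = -11008
Delta mod 7 = 3

Delta = 3 (mod 7)


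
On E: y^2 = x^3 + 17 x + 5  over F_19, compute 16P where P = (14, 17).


k = 16 = 10000_2 (binary, LSB first: 00001)
Double-and-add from P = (14, 17):
  bit 0 = 0: acc unchanged = O
  bit 1 = 0: acc unchanged = O
  bit 2 = 0: acc unchanged = O
  bit 3 = 0: acc unchanged = O
  bit 4 = 1: acc = O + (17, 1) = (17, 1)

16P = (17, 1)


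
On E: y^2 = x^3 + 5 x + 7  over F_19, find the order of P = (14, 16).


Compute successive multiples of P until we hit O:
  1P = (14, 16)
  2P = (2, 14)
  3P = (12, 16)
  4P = (12, 3)
  5P = (2, 5)
  6P = (14, 3)
  7P = O

ord(P) = 7


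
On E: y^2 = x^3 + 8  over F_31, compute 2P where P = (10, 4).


Doubling: s = (3 x1^2 + a) / (2 y1)
s = (3*10^2 + 0) / (2*4) mod 31 = 22
x3 = s^2 - 2 x1 mod 31 = 22^2 - 2*10 = 30
y3 = s (x1 - x3) - y1 mod 31 = 22 * (10 - 30) - 4 = 21

2P = (30, 21)


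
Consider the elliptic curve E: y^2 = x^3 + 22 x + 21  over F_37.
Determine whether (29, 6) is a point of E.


Check whether y^2 = x^3 + 22 x + 21 (mod 37) for (x, y) = (29, 6).
LHS: y^2 = 6^2 mod 37 = 36
RHS: x^3 + 22 x + 21 = 29^3 + 22*29 + 21 mod 37 = 36
LHS = RHS

Yes, on the curve


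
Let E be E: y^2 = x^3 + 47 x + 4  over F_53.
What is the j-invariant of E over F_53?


Delta = -16(4 a^3 + 27 b^2) mod 53 = 22
-1728 * (4 a)^3 = -1728 * (4*47)^3 mod 53 = 30
j = 30 * 22^(-1) mod 53 = 11

j = 11 (mod 53)


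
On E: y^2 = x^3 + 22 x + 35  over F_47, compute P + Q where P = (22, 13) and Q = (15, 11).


P != Q, so use the chord formula.
s = (y2 - y1) / (x2 - x1) = (45) / (40) mod 47 = 7
x3 = s^2 - x1 - x2 mod 47 = 7^2 - 22 - 15 = 12
y3 = s (x1 - x3) - y1 mod 47 = 7 * (22 - 12) - 13 = 10

P + Q = (12, 10)


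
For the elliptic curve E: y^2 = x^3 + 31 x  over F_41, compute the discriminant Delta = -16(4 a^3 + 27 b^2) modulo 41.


4 a^3 + 27 b^2 = 4*31^3 + 27*0^2 = 119164 + 0 = 119164
Delta = -16 * (119164) = -1906624
Delta mod 41 = 40

Delta = 40 (mod 41)


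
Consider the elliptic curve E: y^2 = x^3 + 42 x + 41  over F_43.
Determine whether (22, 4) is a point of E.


Check whether y^2 = x^3 + 42 x + 41 (mod 43) for (x, y) = (22, 4).
LHS: y^2 = 4^2 mod 43 = 16
RHS: x^3 + 42 x + 41 = 22^3 + 42*22 + 41 mod 43 = 3
LHS != RHS

No, not on the curve


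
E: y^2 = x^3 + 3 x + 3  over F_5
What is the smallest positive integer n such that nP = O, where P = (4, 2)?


Compute successive multiples of P until we hit O:
  1P = (4, 2)
  2P = (3, 2)
  3P = (3, 3)
  4P = (4, 3)
  5P = O

ord(P) = 5


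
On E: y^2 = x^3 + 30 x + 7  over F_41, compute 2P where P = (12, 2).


Doubling: s = (3 x1^2 + a) / (2 y1)
s = (3*12^2 + 30) / (2*2) mod 41 = 13
x3 = s^2 - 2 x1 mod 41 = 13^2 - 2*12 = 22
y3 = s (x1 - x3) - y1 mod 41 = 13 * (12 - 22) - 2 = 32

2P = (22, 32)


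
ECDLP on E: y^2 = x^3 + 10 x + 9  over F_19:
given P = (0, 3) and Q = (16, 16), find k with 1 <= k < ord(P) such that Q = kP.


Enumerate multiples of P until we hit Q = (16, 16):
  1P = (0, 3)
  2P = (7, 17)
  3P = (16, 3)
  4P = (3, 16)
  5P = (1, 18)
  6P = (15, 0)
  7P = (1, 1)
  8P = (3, 3)
  9P = (16, 16)
Match found at i = 9.

k = 9


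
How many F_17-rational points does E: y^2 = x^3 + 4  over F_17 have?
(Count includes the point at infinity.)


For each x in F_17, count y with y^2 = x^3 + 0 x + 4 mod 17:
  x = 0: RHS = 4, y in [2, 15]  -> 2 point(s)
  x = 4: RHS = 0, y in [0]  -> 1 point(s)
  x = 6: RHS = 16, y in [4, 13]  -> 2 point(s)
  x = 9: RHS = 2, y in [6, 11]  -> 2 point(s)
  x = 10: RHS = 1, y in [1, 16]  -> 2 point(s)
  x = 11: RHS = 9, y in [3, 14]  -> 2 point(s)
  x = 12: RHS = 15, y in [7, 10]  -> 2 point(s)
  x = 13: RHS = 8, y in [5, 12]  -> 2 point(s)
  x = 15: RHS = 13, y in [8, 9]  -> 2 point(s)
Affine points: 17. Add the point at infinity: total = 18.

#E(F_17) = 18


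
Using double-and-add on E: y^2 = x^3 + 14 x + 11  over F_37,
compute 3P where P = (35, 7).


k = 3 = 11_2 (binary, LSB first: 11)
Double-and-add from P = (35, 7):
  bit 0 = 1: acc = O + (35, 7) = (35, 7)
  bit 1 = 1: acc = (35, 7) + (15, 9) = (34, 4)

3P = (34, 4)


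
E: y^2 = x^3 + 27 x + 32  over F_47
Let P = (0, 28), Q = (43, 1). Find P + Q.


P != Q, so use the chord formula.
s = (y2 - y1) / (x2 - x1) = (20) / (43) mod 47 = 42
x3 = s^2 - x1 - x2 mod 47 = 42^2 - 0 - 43 = 29
y3 = s (x1 - x3) - y1 mod 47 = 42 * (0 - 29) - 28 = 23

P + Q = (29, 23)


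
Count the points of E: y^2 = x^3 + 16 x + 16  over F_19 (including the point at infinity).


For each x in F_19, count y with y^2 = x^3 + 16 x + 16 mod 19:
  x = 0: RHS = 16, y in [4, 15]  -> 2 point(s)
  x = 4: RHS = 11, y in [7, 12]  -> 2 point(s)
  x = 6: RHS = 5, y in [9, 10]  -> 2 point(s)
  x = 10: RHS = 17, y in [6, 13]  -> 2 point(s)
  x = 12: RHS = 17, y in [6, 13]  -> 2 point(s)
  x = 14: RHS = 1, y in [1, 18]  -> 2 point(s)
  x = 16: RHS = 17, y in [6, 13]  -> 2 point(s)
Affine points: 14. Add the point at infinity: total = 15.

#E(F_19) = 15


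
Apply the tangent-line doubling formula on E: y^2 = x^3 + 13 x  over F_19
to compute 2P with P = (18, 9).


Doubling: s = (3 x1^2 + a) / (2 y1)
s = (3*18^2 + 13) / (2*9) mod 19 = 3
x3 = s^2 - 2 x1 mod 19 = 3^2 - 2*18 = 11
y3 = s (x1 - x3) - y1 mod 19 = 3 * (18 - 11) - 9 = 12

2P = (11, 12)


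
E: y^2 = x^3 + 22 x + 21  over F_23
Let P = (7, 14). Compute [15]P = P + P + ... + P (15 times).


k = 15 = 1111_2 (binary, LSB first: 1111)
Double-and-add from P = (7, 14):
  bit 0 = 1: acc = O + (7, 14) = (7, 14)
  bit 1 = 1: acc = (7, 14) + (18, 19) = (6, 22)
  bit 2 = 1: acc = (6, 22) + (5, 16) = (2, 2)
  bit 3 = 1: acc = (2, 2) + (17, 8) = (6, 1)

15P = (6, 1)


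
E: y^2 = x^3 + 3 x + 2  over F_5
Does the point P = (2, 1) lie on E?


Check whether y^2 = x^3 + 3 x + 2 (mod 5) for (x, y) = (2, 1).
LHS: y^2 = 1^2 mod 5 = 1
RHS: x^3 + 3 x + 2 = 2^3 + 3*2 + 2 mod 5 = 1
LHS = RHS

Yes, on the curve


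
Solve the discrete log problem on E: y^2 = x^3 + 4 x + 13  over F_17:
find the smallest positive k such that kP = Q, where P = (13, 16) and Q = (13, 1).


Enumerate multiples of P until we hit Q = (13, 1):
  1P = (13, 16)
  2P = (4, 5)
  3P = (8, 9)
  4P = (0, 9)
  5P = (6, 10)
  6P = (14, 5)
  7P = (9, 8)
  8P = (16, 12)
  9P = (3, 16)
  10P = (1, 1)
  11P = (12, 15)
  12P = (10, 4)
  13P = (10, 13)
  14P = (12, 2)
  15P = (1, 16)
  16P = (3, 1)
  17P = (16, 5)
  18P = (9, 9)
  19P = (14, 12)
  20P = (6, 7)
  21P = (0, 8)
  22P = (8, 8)
  23P = (4, 12)
  24P = (13, 1)
Match found at i = 24.

k = 24


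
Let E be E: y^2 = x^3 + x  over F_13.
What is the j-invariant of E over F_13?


Delta = -16(4 a^3 + 27 b^2) mod 13 = 1
-1728 * (4 a)^3 = -1728 * (4*1)^3 mod 13 = 12
j = 12 * 1^(-1) mod 13 = 12

j = 12 (mod 13)


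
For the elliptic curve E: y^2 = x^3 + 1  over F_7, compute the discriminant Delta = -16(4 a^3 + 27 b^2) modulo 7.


4 a^3 + 27 b^2 = 4*0^3 + 27*1^2 = 0 + 27 = 27
Delta = -16 * (27) = -432
Delta mod 7 = 2

Delta = 2 (mod 7)


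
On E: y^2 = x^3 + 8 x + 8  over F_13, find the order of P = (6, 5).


Compute successive multiples of P until we hit O:
  1P = (6, 5)
  2P = (4, 0)
  3P = (6, 8)
  4P = O

ord(P) = 4


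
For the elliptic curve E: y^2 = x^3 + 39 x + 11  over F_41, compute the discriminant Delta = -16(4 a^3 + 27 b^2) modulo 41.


4 a^3 + 27 b^2 = 4*39^3 + 27*11^2 = 237276 + 3267 = 240543
Delta = -16 * (240543) = -3848688
Delta mod 41 = 23

Delta = 23 (mod 41)


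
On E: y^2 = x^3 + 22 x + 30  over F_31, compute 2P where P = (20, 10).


Doubling: s = (3 x1^2 + a) / (2 y1)
s = (3*20^2 + 22) / (2*10) mod 31 = 27
x3 = s^2 - 2 x1 mod 31 = 27^2 - 2*20 = 7
y3 = s (x1 - x3) - y1 mod 31 = 27 * (20 - 7) - 10 = 0

2P = (7, 0)


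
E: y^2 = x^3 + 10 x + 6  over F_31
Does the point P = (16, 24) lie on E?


Check whether y^2 = x^3 + 10 x + 6 (mod 31) for (x, y) = (16, 24).
LHS: y^2 = 24^2 mod 31 = 18
RHS: x^3 + 10 x + 6 = 16^3 + 10*16 + 6 mod 31 = 15
LHS != RHS

No, not on the curve


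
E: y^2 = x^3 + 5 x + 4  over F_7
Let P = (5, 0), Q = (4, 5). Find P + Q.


P != Q, so use the chord formula.
s = (y2 - y1) / (x2 - x1) = (5) / (6) mod 7 = 2
x3 = s^2 - x1 - x2 mod 7 = 2^2 - 5 - 4 = 2
y3 = s (x1 - x3) - y1 mod 7 = 2 * (5 - 2) - 0 = 6

P + Q = (2, 6)


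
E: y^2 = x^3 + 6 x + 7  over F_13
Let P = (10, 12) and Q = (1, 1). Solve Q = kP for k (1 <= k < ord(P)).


Enumerate multiples of P until we hit Q = (1, 1):
  1P = (10, 12)
  2P = (2, 12)
  3P = (1, 1)
Match found at i = 3.

k = 3


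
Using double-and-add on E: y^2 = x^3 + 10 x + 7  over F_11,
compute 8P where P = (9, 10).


k = 8 = 1000_2 (binary, LSB first: 0001)
Double-and-add from P = (9, 10):
  bit 0 = 0: acc unchanged = O
  bit 1 = 0: acc unchanged = O
  bit 2 = 0: acc unchanged = O
  bit 3 = 1: acc = O + (9, 1) = (9, 1)

8P = (9, 1)


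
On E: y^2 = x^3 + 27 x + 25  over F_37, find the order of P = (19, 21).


Compute successive multiples of P until we hit O:
  1P = (19, 21)
  2P = (36, 16)
  3P = (26, 5)
  4P = (1, 33)
  5P = (1, 4)
  6P = (26, 32)
  7P = (36, 21)
  8P = (19, 16)
  ... (continuing to 9P)
  9P = O

ord(P) = 9


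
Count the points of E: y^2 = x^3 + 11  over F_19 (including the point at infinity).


For each x in F_19, count y with y^2 = x^3 + 0 x + 11 mod 19:
  x = 0: RHS = 11, y in [7, 12]  -> 2 point(s)
  x = 2: RHS = 0, y in [0]  -> 1 point(s)
  x = 3: RHS = 0, y in [0]  -> 1 point(s)
  x = 10: RHS = 4, y in [2, 17]  -> 2 point(s)
  x = 13: RHS = 4, y in [2, 17]  -> 2 point(s)
  x = 14: RHS = 0, y in [0]  -> 1 point(s)
  x = 15: RHS = 4, y in [2, 17]  -> 2 point(s)
Affine points: 11. Add the point at infinity: total = 12.

#E(F_19) = 12


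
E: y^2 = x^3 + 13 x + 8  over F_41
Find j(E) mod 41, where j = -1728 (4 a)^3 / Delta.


Delta = -16(4 a^3 + 27 b^2) mod 41 = 8
-1728 * (4 a)^3 = -1728 * (4*13)^3 mod 41 = 9
j = 9 * 8^(-1) mod 41 = 37

j = 37 (mod 41)


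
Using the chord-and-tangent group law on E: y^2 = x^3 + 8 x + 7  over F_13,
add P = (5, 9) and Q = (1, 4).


P != Q, so use the chord formula.
s = (y2 - y1) / (x2 - x1) = (8) / (9) mod 13 = 11
x3 = s^2 - x1 - x2 mod 13 = 11^2 - 5 - 1 = 11
y3 = s (x1 - x3) - y1 mod 13 = 11 * (5 - 11) - 9 = 3

P + Q = (11, 3)


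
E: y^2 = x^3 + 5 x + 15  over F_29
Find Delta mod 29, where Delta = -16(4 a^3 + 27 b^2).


4 a^3 + 27 b^2 = 4*5^3 + 27*15^2 = 500 + 6075 = 6575
Delta = -16 * (6575) = -105200
Delta mod 29 = 12

Delta = 12 (mod 29)


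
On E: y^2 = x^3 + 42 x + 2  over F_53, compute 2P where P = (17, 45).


Doubling: s = (3 x1^2 + a) / (2 y1)
s = (3*17^2 + 42) / (2*45) mod 53 = 26
x3 = s^2 - 2 x1 mod 53 = 26^2 - 2*17 = 6
y3 = s (x1 - x3) - y1 mod 53 = 26 * (17 - 6) - 45 = 29

2P = (6, 29)


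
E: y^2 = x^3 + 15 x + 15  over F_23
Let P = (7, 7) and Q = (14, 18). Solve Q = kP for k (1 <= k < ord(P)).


Enumerate multiples of P until we hit Q = (14, 18):
  1P = (7, 7)
  2P = (11, 19)
  3P = (14, 18)
Match found at i = 3.

k = 3


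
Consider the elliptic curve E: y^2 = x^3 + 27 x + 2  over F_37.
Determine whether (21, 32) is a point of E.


Check whether y^2 = x^3 + 27 x + 2 (mod 37) for (x, y) = (21, 32).
LHS: y^2 = 32^2 mod 37 = 25
RHS: x^3 + 27 x + 2 = 21^3 + 27*21 + 2 mod 37 = 25
LHS = RHS

Yes, on the curve


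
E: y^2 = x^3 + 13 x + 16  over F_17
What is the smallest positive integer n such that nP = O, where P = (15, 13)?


Compute successive multiples of P until we hit O:
  1P = (15, 13)
  2P = (5, 11)
  3P = (12, 8)
  4P = (6, 2)
  5P = (4, 8)
  6P = (2, 13)
  7P = (0, 4)
  8P = (1, 9)
  ... (continuing to 25P)
  25P = O

ord(P) = 25


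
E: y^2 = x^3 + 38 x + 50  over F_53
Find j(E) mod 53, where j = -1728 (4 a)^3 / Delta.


Delta = -16(4 a^3 + 27 b^2) mod 53 = 6
-1728 * (4 a)^3 = -1728 * (4*38)^3 mod 53 = 5
j = 5 * 6^(-1) mod 53 = 45

j = 45 (mod 53)


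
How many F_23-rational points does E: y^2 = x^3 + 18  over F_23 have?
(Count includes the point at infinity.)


For each x in F_23, count y with y^2 = x^3 + 0 x + 18 mod 23:
  x = 0: RHS = 18, y in [8, 15]  -> 2 point(s)
  x = 2: RHS = 3, y in [7, 16]  -> 2 point(s)
  x = 4: RHS = 13, y in [6, 17]  -> 2 point(s)
  x = 6: RHS = 4, y in [2, 21]  -> 2 point(s)
  x = 7: RHS = 16, y in [4, 19]  -> 2 point(s)
  x = 8: RHS = 1, y in [1, 22]  -> 2 point(s)
  x = 10: RHS = 6, y in [11, 12]  -> 2 point(s)
  x = 14: RHS = 2, y in [5, 18]  -> 2 point(s)
  x = 15: RHS = 12, y in [9, 14]  -> 2 point(s)
  x = 17: RHS = 9, y in [3, 20]  -> 2 point(s)
  x = 18: RHS = 8, y in [10, 13]  -> 2 point(s)
  x = 19: RHS = 0, y in [0]  -> 1 point(s)
Affine points: 23. Add the point at infinity: total = 24.

#E(F_23) = 24
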